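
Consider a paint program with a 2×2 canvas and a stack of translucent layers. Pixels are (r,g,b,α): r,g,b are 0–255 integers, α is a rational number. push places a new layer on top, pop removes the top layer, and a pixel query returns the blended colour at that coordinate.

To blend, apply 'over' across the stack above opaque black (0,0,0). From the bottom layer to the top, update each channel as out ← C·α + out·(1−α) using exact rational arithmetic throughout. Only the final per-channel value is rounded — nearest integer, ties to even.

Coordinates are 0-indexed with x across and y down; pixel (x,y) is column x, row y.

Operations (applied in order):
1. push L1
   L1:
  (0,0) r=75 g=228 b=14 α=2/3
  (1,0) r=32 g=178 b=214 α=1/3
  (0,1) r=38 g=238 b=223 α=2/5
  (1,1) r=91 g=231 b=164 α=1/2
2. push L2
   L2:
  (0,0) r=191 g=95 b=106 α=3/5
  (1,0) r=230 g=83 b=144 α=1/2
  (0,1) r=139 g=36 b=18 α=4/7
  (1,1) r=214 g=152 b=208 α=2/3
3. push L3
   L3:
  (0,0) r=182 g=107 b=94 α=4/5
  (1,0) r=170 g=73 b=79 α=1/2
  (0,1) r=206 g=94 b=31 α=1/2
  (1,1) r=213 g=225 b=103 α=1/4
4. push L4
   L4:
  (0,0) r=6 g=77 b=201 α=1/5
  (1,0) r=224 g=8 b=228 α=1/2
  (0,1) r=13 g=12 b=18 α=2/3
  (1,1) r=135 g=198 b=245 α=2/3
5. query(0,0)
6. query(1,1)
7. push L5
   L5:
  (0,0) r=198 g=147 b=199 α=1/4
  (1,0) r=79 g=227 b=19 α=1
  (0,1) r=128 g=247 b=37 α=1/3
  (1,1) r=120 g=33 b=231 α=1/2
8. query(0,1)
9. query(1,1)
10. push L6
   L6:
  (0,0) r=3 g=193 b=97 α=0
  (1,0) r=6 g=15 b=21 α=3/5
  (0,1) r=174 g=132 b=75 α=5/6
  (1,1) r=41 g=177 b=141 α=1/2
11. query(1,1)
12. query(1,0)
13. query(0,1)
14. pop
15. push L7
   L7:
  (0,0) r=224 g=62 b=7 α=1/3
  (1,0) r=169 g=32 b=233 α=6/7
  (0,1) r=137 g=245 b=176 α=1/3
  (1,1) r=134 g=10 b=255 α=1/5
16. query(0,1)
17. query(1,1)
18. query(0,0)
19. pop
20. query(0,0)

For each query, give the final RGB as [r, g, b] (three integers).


(0,0) stack=L1,L2,L3,L4; from [0,0,0]:
after L1 α=2/3: [50, 152, 28/3]
after L2 α=3/5: [673/5, 589/5, 202/3]
after L3 α=4/5: [4313/25, 2729/25, 266/3]
after L4 α=1/5: [17402/125, 12841/125, 1667/15]
rounded: [139, 103, 111]

(1,1) stack=L1,L2,L3,L4; from [0,0,0]:
after L1 α=1/2: [91/2, 231/2, 82]
after L2 α=2/3: [947/6, 839/6, 166]
after L3 α=1/4: [1373/8, 1289/8, 601/4]
after L4 α=2/3: [3533/24, 4457/24, 2561/12]
rounded: [147, 186, 213]

(0,1) stack=L1,L2,L3,L4,L5; from [0,0,0]:
+L1 (α=2/5) → [76/5, 476/5, 446/5]
+L2 (α=4/7) → [3008/35, 2148/35, 1698/35]
+L3 (α=1/2) → [5109/35, 2719/35, 2783/70]
+L4 (α=2/3) → [6019/105, 3559/105, 5303/210]
+L5 (α=1/3) → [25478/315, 33053/315, 9188/315]
= [81, 105, 29]

(1,1) stack=L1,L2,L3,L4,L5; from [0,0,0]:
+L1 (α=1/2) → [91/2, 231/2, 82]
+L2 (α=2/3) → [947/6, 839/6, 166]
+L3 (α=1/4) → [1373/8, 1289/8, 601/4]
+L4 (α=2/3) → [3533/24, 4457/24, 2561/12]
+L5 (α=1/2) → [6413/48, 5249/48, 5333/24]
= [134, 109, 222]

at x=1,y=1 over L1,L2,L3,L4,L5,L6:
L1 α=1/2: [91/2, 231/2, 82]
L2 α=2/3: [947/6, 839/6, 166]
L3 α=1/4: [1373/8, 1289/8, 601/4]
L4 α=2/3: [3533/24, 4457/24, 2561/12]
L5 α=1/2: [6413/48, 5249/48, 5333/24]
L6 α=1/2: [8381/96, 13745/96, 8717/48]
= [87, 143, 182]

query (1,0) [L1,L2,L3,L4,L5,L6] — begin 0,0,0
L1 α=1/3: [32/3, 178/3, 214/3]
L2 α=1/2: [361/3, 427/6, 323/3]
L3 α=1/2: [871/6, 865/12, 280/3]
L4 α=1/2: [2215/12, 961/24, 482/3]
L5 α=1: [79, 227, 19]
L6 α=3/5: [176/5, 499/5, 101/5]
→ [35, 100, 20]

(0,1) stack=L1,L2,L3,L4,L5,L6; from [0,0,0]:
L1 α=2/5: [76/5, 476/5, 446/5]
L2 α=4/7: [3008/35, 2148/35, 1698/35]
L3 α=1/2: [5109/35, 2719/35, 2783/70]
L4 α=2/3: [6019/105, 3559/105, 5303/210]
L5 α=1/3: [25478/315, 33053/315, 9188/315]
L6 α=5/6: [149764/945, 240953/1890, 127313/1890]
→ [158, 127, 67]

(0,1) stack=L1,L2,L3,L4,L5,L7; from [0,0,0]:
after L1 α=2/5: [76/5, 476/5, 446/5]
after L2 α=4/7: [3008/35, 2148/35, 1698/35]
after L3 α=1/2: [5109/35, 2719/35, 2783/70]
after L4 α=2/3: [6019/105, 3559/105, 5303/210]
after L5 α=1/3: [25478/315, 33053/315, 9188/315]
after L7 α=1/3: [94111/945, 143281/945, 73816/945]
→ [100, 152, 78]

at x=1,y=1 over L1,L2,L3,L4,L5,L7:
+L1 (α=1/2) → [91/2, 231/2, 82]
+L2 (α=2/3) → [947/6, 839/6, 166]
+L3 (α=1/4) → [1373/8, 1289/8, 601/4]
+L4 (α=2/3) → [3533/24, 4457/24, 2561/12]
+L5 (α=1/2) → [6413/48, 5249/48, 5333/24]
+L7 (α=1/5) → [8021/60, 5369/60, 6863/30]
= [134, 89, 229]

(0,0) stack=L1,L2,L3,L4,L5,L7; from [0,0,0]:
+L1 (α=2/3) → [50, 152, 28/3]
+L2 (α=3/5) → [673/5, 589/5, 202/3]
+L3 (α=4/5) → [4313/25, 2729/25, 266/3]
+L4 (α=1/5) → [17402/125, 12841/125, 1667/15]
+L5 (α=1/4) → [19239/125, 28449/250, 1331/10]
+L7 (α=1/3) → [66478/375, 36199/375, 1366/15]
= [177, 97, 91]

at x=0,y=0 over L1,L2,L3,L4,L5:
+L1 (α=2/3) → [50, 152, 28/3]
+L2 (α=3/5) → [673/5, 589/5, 202/3]
+L3 (α=4/5) → [4313/25, 2729/25, 266/3]
+L4 (α=1/5) → [17402/125, 12841/125, 1667/15]
+L5 (α=1/4) → [19239/125, 28449/250, 1331/10]
= [154, 114, 133]


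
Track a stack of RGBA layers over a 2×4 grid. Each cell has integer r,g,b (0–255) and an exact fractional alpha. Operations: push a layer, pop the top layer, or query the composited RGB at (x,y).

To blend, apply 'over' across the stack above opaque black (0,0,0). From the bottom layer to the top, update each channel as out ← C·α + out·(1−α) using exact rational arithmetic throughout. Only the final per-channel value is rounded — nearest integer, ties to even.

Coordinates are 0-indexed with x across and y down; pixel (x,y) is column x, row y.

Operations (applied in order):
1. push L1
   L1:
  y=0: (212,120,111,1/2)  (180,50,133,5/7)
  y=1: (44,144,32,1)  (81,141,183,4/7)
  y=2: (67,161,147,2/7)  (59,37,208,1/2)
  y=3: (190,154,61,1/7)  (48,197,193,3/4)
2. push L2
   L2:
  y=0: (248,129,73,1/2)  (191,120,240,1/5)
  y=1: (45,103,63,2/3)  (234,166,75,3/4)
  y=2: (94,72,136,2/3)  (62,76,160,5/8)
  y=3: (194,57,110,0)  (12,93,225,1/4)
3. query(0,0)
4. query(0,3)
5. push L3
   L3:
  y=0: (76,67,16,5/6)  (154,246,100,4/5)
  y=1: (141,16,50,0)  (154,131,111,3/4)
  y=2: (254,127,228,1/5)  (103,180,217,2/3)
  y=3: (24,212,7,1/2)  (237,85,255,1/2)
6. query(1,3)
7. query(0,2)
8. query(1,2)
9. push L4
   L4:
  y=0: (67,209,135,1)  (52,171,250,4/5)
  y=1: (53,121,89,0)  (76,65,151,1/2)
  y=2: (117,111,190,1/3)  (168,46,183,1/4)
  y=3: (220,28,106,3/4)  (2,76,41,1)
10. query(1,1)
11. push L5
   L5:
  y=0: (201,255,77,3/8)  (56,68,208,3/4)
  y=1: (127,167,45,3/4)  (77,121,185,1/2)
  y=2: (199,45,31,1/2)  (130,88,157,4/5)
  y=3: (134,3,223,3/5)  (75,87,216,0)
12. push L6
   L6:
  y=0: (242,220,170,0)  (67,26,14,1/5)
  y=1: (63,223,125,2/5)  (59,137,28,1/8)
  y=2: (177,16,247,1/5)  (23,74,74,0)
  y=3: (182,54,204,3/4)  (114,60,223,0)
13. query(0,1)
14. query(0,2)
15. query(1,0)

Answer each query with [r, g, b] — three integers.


at x=0,y=0 over L1,L2:
L1 α=1/2: [106, 60, 111/2]
L2 α=1/2: [177, 189/2, 257/4]
= [177, 94, 64]

(0,3) stack=L1,L2; from [0,0,0]:
+L1 (α=1/7) → [190/7, 22, 61/7]
+L2 (α=0) → [190/7, 22, 61/7]
→ [27, 22, 9]

at x=1,y=3 over L1,L2,L3:
L1 α=3/4: [36, 591/4, 579/4]
L2 α=1/4: [30, 2145/16, 2637/16]
L3 α=1/2: [267/2, 3505/32, 6717/32]
= [134, 110, 210]

query (0,2) [L1,L2,L3] — begin 0,0,0
+L1 (α=2/7) → [134/7, 46, 42]
+L2 (α=2/3) → [1450/21, 190/3, 314/3]
+L3 (α=1/5) → [11134/105, 1141/15, 388/3]
rounded: [106, 76, 129]

at x=1,y=2 over L1,L2,L3:
L1 α=1/2: [59/2, 37/2, 104]
L2 α=5/8: [797/16, 871/16, 139]
L3 α=2/3: [4093/48, 6631/48, 191]
→ [85, 138, 191]

at x=1,y=1 over L1,L2,L3,L4:
L1 α=4/7: [324/7, 564/7, 732/7]
L2 α=3/4: [2619/14, 2025/14, 2307/28]
L3 α=3/4: [9087/56, 7527/56, 11631/112]
L4 α=1/2: [13343/112, 11167/112, 28543/224]
rounded: [119, 100, 127]

(0,1) stack=L1,L2,L3,L4,L5,L6; from [0,0,0]:
after L1 α=1: [44, 144, 32]
after L2 α=2/3: [134/3, 350/3, 158/3]
after L3 α=0: [134/3, 350/3, 158/3]
after L4 α=0: [134/3, 350/3, 158/3]
after L5 α=3/4: [1277/12, 1853/12, 563/12]
after L6 α=2/5: [1781/20, 3637/20, 1563/20]
rounded: [89, 182, 78]

at x=0,y=2 over L1,L2,L3,L4,L5,L6:
after L1 α=2/7: [134/7, 46, 42]
after L2 α=2/3: [1450/21, 190/3, 314/3]
after L3 α=1/5: [11134/105, 1141/15, 388/3]
after L4 α=1/3: [34553/315, 3947/45, 1346/9]
after L5 α=1/2: [48619/315, 2986/45, 1625/18]
after L6 α=1/5: [250231/1575, 12664/225, 5473/45]
rounded: [159, 56, 122]

at x=1,y=0 over L1,L2,L3,L4,L5,L6:
L1 α=5/7: [900/7, 250/7, 95]
L2 α=1/5: [4937/35, 368/7, 124]
L3 α=4/5: [26497/175, 7256/35, 524/5]
L4 α=4/5: [62897/875, 31196/175, 5524/25]
L5 α=3/4: [209897/3500, 16724/175, 5281/25]
L6 α=1/5: [268522/4375, 71446/875, 21474/125]
= [61, 82, 172]


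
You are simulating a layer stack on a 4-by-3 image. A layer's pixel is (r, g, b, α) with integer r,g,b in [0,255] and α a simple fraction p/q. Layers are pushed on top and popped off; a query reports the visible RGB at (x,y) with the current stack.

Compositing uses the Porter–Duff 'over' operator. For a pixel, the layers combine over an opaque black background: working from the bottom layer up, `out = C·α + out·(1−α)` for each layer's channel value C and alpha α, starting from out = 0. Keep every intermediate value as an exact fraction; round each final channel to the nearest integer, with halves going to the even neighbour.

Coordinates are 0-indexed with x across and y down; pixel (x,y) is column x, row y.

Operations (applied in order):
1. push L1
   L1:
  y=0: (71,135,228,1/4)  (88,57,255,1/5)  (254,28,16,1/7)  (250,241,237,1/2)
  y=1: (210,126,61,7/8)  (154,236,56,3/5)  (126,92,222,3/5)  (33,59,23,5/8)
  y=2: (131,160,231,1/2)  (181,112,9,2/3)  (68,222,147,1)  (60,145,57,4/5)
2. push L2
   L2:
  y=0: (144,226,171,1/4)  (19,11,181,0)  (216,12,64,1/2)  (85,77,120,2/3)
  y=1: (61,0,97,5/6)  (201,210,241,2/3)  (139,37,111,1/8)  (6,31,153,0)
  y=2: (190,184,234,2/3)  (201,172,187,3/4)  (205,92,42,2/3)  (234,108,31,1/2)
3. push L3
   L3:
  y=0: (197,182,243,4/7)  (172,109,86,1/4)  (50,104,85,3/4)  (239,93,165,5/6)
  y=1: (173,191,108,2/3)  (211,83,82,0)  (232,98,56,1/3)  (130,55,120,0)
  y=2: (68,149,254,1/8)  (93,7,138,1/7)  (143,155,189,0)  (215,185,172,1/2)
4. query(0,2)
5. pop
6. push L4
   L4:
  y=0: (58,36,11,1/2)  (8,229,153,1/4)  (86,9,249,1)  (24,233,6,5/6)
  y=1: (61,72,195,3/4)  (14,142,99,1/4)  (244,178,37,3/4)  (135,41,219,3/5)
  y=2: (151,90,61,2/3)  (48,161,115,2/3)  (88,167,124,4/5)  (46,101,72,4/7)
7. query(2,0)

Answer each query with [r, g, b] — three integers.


query (0,2) [L1,L2,L3] — begin 0,0,0
+L1 (α=1/2) → [131/2, 80, 231/2]
+L2 (α=2/3) → [297/2, 448/3, 389/2]
+L3 (α=1/8) → [2215/16, 3583/24, 3231/16]
→ [138, 149, 202]

at x=2,y=0 over L1,L2,L4:
L1 α=1/7: [254/7, 4, 16/7]
L2 α=1/2: [883/7, 8, 232/7]
L4 α=1: [86, 9, 249]
rounded: [86, 9, 249]


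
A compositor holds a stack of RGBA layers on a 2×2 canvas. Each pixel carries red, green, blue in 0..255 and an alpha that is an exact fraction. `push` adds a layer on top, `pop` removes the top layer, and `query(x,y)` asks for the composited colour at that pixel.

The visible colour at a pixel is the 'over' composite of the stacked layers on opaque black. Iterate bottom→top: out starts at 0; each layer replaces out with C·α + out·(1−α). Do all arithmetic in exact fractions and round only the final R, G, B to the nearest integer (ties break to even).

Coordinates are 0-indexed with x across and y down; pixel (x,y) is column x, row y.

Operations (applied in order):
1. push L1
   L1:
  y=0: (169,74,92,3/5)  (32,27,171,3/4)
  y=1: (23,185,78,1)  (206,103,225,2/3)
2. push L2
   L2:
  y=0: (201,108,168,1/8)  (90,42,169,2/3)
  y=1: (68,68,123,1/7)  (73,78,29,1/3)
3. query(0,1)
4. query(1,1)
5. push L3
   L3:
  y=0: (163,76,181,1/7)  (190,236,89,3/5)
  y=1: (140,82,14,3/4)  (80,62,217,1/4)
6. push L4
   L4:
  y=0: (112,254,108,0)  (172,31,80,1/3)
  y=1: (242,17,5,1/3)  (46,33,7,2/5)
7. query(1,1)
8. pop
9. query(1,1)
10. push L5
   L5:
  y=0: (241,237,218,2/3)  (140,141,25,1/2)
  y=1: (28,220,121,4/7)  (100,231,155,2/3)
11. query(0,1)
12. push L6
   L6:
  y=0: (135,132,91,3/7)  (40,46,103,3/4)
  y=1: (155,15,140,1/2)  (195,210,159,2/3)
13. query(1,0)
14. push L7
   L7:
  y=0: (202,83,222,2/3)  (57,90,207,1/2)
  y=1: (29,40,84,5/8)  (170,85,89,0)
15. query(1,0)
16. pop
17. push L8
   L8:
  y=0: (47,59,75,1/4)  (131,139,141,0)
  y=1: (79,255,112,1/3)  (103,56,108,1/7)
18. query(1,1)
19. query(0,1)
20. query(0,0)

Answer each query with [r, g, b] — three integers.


(0,1) stack=L1,L2; from [0,0,0]:
L1 α=1: [23, 185, 78]
L2 α=1/7: [206/7, 1178/7, 591/7]
→ [29, 168, 84]

at x=1,y=1 over L1,L2:
after L1 α=2/3: [412/3, 206/3, 150]
after L2 α=1/3: [1043/9, 646/9, 329/3]
rounded: [116, 72, 110]

(1,1) stack=L1,L2,L3,L4; from [0,0,0]:
+L1 (α=2/3) → [412/3, 206/3, 150]
+L2 (α=1/3) → [1043/9, 646/9, 329/3]
+L3 (α=1/4) → [1283/12, 208/3, 273/2]
+L4 (α=2/5) → [1651/20, 274/5, 847/10]
= [83, 55, 85]

(1,1) stack=L1,L2,L3; from [0,0,0]:
+L1 (α=2/3) → [412/3, 206/3, 150]
+L2 (α=1/3) → [1043/9, 646/9, 329/3]
+L3 (α=1/4) → [1283/12, 208/3, 273/2]
→ [107, 69, 136]

query (0,1) [L1,L2,L3,L5] — begin 0,0,0
L1 α=1: [23, 185, 78]
L2 α=1/7: [206/7, 1178/7, 591/7]
L3 α=3/4: [1573/14, 725/7, 885/28]
L5 α=4/7: [6287/98, 8335/49, 16207/196]
→ [64, 170, 83]

query (1,0) [L1,L2,L3,L5,L6] — begin 0,0,0
+L1 (α=3/4) → [24, 81/4, 513/4]
+L2 (α=2/3) → [68, 139/4, 1865/12]
+L3 (α=3/5) → [706/5, 311/2, 3467/30]
+L5 (α=1/2) → [703/5, 593/4, 4217/60]
+L6 (α=3/4) → [1303/20, 1145/16, 22757/240]
→ [65, 72, 95]

at x=1,y=0 over L1,L2,L3,L5,L6,L7:
L1 α=3/4: [24, 81/4, 513/4]
L2 α=2/3: [68, 139/4, 1865/12]
L3 α=3/5: [706/5, 311/2, 3467/30]
L5 α=1/2: [703/5, 593/4, 4217/60]
L6 α=3/4: [1303/20, 1145/16, 22757/240]
L7 α=1/2: [2443/40, 2585/32, 72437/480]
→ [61, 81, 151]

at x=1,y=1 over L1,L2,L3,L5,L6,L8:
L1 α=2/3: [412/3, 206/3, 150]
L2 α=1/3: [1043/9, 646/9, 329/3]
L3 α=1/4: [1283/12, 208/3, 273/2]
L5 α=2/3: [3683/36, 1594/9, 893/6]
L6 α=2/3: [17723/108, 5374/27, 2801/18]
L8 α=1/7: [19577/126, 11252/63, 3125/21]
→ [155, 179, 149]

at x=0,y=1 over L1,L2,L3,L5,L6,L8:
+L1 (α=1) → [23, 185, 78]
+L2 (α=1/7) → [206/7, 1178/7, 591/7]
+L3 (α=3/4) → [1573/14, 725/7, 885/28]
+L5 (α=4/7) → [6287/98, 8335/49, 16207/196]
+L6 (α=1/2) → [21477/196, 4535/49, 43647/392]
+L8 (α=1/3) → [29219/294, 21565/147, 65599/588]
→ [99, 147, 112]

at x=0,y=0 over L1,L2,L3,L5,L6,L8:
after L1 α=3/5: [507/5, 222/5, 276/5]
after L2 α=1/8: [2277/20, 1047/20, 693/10]
after L3 α=1/7: [8461/70, 3901/70, 2984/35]
after L5 α=2/3: [14067/70, 37081/210, 18244/105]
after L6 α=3/7: [42309/245, 115742/735, 101641/735]
after L8 α=1/4: [69221/490, 130197/980, 30004/245]
= [141, 133, 122]


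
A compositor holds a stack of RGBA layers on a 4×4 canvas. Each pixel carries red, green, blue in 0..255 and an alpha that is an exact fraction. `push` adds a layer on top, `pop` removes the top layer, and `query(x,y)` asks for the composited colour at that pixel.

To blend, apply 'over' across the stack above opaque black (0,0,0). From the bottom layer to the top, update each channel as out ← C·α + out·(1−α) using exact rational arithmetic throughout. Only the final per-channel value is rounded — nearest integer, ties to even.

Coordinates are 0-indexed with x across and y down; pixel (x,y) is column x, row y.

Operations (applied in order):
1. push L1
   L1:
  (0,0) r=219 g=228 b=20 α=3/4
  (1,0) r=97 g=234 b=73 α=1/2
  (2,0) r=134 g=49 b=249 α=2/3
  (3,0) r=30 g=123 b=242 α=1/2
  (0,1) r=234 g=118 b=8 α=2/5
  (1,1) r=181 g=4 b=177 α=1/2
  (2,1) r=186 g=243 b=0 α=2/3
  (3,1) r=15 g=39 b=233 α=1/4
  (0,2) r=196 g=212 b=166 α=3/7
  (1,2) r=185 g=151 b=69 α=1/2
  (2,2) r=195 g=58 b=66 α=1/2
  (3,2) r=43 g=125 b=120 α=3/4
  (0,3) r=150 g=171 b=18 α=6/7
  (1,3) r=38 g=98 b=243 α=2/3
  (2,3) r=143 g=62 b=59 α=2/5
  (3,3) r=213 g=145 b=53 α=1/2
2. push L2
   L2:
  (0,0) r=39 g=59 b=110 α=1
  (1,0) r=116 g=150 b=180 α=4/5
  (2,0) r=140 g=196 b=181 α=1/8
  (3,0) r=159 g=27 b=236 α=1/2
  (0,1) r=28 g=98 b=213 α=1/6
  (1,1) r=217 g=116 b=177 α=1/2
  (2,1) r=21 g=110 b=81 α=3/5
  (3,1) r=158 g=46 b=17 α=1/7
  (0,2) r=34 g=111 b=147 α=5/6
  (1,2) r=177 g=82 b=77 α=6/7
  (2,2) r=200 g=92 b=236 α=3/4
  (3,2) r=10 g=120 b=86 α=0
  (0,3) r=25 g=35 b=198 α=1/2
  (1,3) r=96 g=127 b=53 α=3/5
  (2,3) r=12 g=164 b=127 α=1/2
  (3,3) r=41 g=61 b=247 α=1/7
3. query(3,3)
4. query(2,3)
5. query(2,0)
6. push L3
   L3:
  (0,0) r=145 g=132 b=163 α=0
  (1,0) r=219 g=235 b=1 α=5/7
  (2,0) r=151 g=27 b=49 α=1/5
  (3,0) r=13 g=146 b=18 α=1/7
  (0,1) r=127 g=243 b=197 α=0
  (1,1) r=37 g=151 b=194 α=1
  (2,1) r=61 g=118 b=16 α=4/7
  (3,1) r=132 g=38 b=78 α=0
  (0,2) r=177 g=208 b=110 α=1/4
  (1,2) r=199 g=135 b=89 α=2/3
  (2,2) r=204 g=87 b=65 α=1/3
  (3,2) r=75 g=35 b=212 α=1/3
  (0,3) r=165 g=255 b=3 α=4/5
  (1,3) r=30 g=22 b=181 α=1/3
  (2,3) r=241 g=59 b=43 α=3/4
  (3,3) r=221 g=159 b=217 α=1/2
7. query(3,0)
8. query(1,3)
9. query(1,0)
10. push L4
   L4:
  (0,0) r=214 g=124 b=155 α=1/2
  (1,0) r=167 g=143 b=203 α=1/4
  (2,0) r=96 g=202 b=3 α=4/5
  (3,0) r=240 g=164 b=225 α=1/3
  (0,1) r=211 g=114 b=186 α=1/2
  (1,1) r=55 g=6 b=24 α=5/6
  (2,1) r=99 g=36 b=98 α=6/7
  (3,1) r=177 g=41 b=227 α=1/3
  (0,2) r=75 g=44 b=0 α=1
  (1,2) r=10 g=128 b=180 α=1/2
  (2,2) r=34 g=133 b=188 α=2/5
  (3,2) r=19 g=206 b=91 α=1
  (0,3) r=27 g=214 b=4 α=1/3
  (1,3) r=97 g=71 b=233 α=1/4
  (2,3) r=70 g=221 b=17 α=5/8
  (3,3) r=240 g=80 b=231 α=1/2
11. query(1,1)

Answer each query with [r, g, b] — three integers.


(3,3) stack=L1,L2; from [0,0,0]:
after L1 α=1/2: [213/2, 145/2, 53/2]
after L2 α=1/7: [680/7, 496/7, 58]
→ [97, 71, 58]

(2,3) stack=L1,L2; from [0,0,0]:
after L1 α=2/5: [286/5, 124/5, 118/5]
after L2 α=1/2: [173/5, 472/5, 753/10]
= [35, 94, 75]

at x=2,y=0 over L1,L2:
L1 α=2/3: [268/3, 98/3, 166]
L2 α=1/8: [287/3, 637/12, 1343/8]
→ [96, 53, 168]

query (3,0) [L1,L2,L3] — begin 0,0,0
after L1 α=1/2: [15, 123/2, 121]
after L2 α=1/2: [87, 177/4, 357/2]
after L3 α=1/7: [535/7, 823/14, 1089/7]
= [76, 59, 156]

(1,3) stack=L1,L2,L3; from [0,0,0]:
+L1 (α=2/3) → [76/3, 196/3, 162]
+L2 (α=3/5) → [1016/15, 307/3, 483/5]
+L3 (α=1/3) → [2482/45, 680/9, 1871/15]
rounded: [55, 76, 125]

at x=1,y=0 over L1,L2,L3:
L1 α=1/2: [97/2, 117, 73/2]
L2 α=4/5: [205/2, 717/5, 1513/10]
L3 α=5/7: [1300/7, 7309/35, 1538/35]
= [186, 209, 44]

at x=1,y=1 over L1,L2,L3,L4:
+L1 (α=1/2) → [181/2, 2, 177/2]
+L2 (α=1/2) → [615/4, 59, 531/4]
+L3 (α=1) → [37, 151, 194]
+L4 (α=5/6) → [52, 181/6, 157/3]
= [52, 30, 52]


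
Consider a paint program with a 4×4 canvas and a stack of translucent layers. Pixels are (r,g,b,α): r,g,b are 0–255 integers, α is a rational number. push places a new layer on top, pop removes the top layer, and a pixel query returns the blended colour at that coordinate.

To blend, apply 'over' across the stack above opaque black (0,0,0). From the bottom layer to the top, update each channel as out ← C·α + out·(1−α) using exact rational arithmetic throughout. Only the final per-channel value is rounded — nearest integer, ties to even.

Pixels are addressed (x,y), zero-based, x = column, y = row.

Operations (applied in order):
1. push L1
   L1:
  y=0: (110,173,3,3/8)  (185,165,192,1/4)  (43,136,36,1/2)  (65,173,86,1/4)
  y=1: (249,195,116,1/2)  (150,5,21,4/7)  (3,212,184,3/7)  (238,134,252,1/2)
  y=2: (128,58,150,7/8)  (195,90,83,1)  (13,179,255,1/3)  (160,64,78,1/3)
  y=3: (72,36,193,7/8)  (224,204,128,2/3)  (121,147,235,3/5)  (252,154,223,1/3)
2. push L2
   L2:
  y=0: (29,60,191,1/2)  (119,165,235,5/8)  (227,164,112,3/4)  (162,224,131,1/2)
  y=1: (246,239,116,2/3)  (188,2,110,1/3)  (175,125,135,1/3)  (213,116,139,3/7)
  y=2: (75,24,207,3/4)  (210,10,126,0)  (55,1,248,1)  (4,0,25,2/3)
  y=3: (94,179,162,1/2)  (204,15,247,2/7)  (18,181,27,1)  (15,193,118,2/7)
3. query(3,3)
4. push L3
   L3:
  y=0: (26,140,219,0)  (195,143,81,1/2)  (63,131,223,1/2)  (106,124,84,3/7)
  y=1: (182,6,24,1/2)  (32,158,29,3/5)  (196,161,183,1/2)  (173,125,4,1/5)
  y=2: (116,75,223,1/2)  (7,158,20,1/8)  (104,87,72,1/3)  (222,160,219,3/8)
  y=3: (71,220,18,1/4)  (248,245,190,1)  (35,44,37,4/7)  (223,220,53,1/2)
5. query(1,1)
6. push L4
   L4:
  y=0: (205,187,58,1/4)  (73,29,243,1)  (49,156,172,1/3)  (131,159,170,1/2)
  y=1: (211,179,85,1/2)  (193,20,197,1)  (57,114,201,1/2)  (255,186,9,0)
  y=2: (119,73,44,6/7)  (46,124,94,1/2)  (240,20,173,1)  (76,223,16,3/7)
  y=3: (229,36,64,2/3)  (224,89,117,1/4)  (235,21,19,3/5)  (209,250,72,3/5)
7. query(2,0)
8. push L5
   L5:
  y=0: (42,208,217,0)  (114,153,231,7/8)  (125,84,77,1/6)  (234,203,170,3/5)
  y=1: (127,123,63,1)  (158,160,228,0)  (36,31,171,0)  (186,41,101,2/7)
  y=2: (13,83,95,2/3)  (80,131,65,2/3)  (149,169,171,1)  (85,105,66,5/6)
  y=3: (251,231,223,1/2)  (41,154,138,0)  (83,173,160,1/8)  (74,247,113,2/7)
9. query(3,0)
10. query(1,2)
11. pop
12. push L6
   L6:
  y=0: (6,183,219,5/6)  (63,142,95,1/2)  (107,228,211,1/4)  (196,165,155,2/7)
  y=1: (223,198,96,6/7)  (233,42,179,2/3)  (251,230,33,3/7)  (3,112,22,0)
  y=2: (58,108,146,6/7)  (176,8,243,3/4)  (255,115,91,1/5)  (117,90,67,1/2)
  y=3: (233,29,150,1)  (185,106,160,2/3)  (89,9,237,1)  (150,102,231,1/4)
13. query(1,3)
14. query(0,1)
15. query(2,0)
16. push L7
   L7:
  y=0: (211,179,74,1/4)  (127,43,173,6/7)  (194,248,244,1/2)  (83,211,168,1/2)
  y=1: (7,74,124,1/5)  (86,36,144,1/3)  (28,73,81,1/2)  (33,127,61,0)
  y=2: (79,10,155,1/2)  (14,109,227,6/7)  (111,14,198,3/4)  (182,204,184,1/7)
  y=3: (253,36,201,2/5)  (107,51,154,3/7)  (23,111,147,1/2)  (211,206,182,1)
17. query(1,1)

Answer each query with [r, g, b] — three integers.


(3,3) stack=L1,L2; from [0,0,0]:
+L1 (α=1/3) → [84, 154/3, 223/3]
+L2 (α=2/7) → [450/7, 1928/21, 1823/21]
= [64, 92, 87]

at x=1,y=1 over L1,L2,L3:
+L1 (α=4/7) → [600/7, 20/7, 12]
+L2 (α=1/3) → [2516/21, 18/7, 134/3]
+L3 (α=3/5) → [7048/105, 3354/35, 529/15]
→ [67, 96, 35]

at x=2,y=0 over L1,L2,L3,L4:
after L1 α=1/2: [43/2, 68, 18]
after L2 α=3/4: [1405/8, 140, 177/2]
after L3 α=1/2: [1909/16, 271/2, 623/4]
after L4 α=1/3: [767/8, 427/3, 967/6]
rounded: [96, 142, 161]

query (3,0) [L1,L2,L3,L4,L5] — begin 0,0,0
+L1 (α=1/4) → [65/4, 173/4, 43/2]
+L2 (α=1/2) → [713/8, 1069/8, 305/4]
+L3 (α=3/7) → [1349/14, 259/2, 557/7]
+L4 (α=1/2) → [3183/28, 577/4, 1747/14]
+L5 (α=3/5) → [13011/70, 359/2, 5317/35]
→ [186, 180, 152]

at x=1,y=2 over L1,L2,L3,L4,L5:
after L1 α=1: [195, 90, 83]
after L2 α=0: [195, 90, 83]
after L3 α=1/8: [343/2, 197/2, 601/8]
after L4 α=1/2: [435/4, 445/4, 1353/16]
after L5 α=2/3: [1075/12, 1493/12, 3433/48]
→ [90, 124, 72]

(1,3) stack=L1,L2,L3,L4,L6; from [0,0,0]:
L1 α=2/3: [448/3, 136, 256/3]
L2 α=2/7: [3464/21, 710/7, 2762/21]
L3 α=1: [248, 245, 190]
L4 α=1/4: [242, 206, 687/4]
L6 α=2/3: [204, 418/3, 1967/12]
→ [204, 139, 164]

query (0,1) [L1,L2,L3,L4,L6] — begin 0,0,0
L1 α=1/2: [249/2, 195/2, 58]
L2 α=2/3: [411/2, 1151/6, 290/3]
L3 α=1/2: [775/4, 1187/12, 181/3]
L4 α=1/2: [1619/8, 3335/24, 218/3]
L6 α=6/7: [12323/56, 31847/168, 278/3]
→ [220, 190, 93]

at x=2,y=0 over L1,L2,L3,L4,L6:
L1 α=1/2: [43/2, 68, 18]
L2 α=3/4: [1405/8, 140, 177/2]
L3 α=1/2: [1909/16, 271/2, 623/4]
L4 α=1/3: [767/8, 427/3, 967/6]
L6 α=1/4: [3157/32, 655/4, 1389/8]
rounded: [99, 164, 174]

(1,1) stack=L1,L2,L3,L4,L6,L7; from [0,0,0]:
L1 α=4/7: [600/7, 20/7, 12]
L2 α=1/3: [2516/21, 18/7, 134/3]
L3 α=3/5: [7048/105, 3354/35, 529/15]
L4 α=1: [193, 20, 197]
L6 α=2/3: [659/3, 104/3, 185]
L7 α=1/3: [1576/9, 316/9, 514/3]
rounded: [175, 35, 171]


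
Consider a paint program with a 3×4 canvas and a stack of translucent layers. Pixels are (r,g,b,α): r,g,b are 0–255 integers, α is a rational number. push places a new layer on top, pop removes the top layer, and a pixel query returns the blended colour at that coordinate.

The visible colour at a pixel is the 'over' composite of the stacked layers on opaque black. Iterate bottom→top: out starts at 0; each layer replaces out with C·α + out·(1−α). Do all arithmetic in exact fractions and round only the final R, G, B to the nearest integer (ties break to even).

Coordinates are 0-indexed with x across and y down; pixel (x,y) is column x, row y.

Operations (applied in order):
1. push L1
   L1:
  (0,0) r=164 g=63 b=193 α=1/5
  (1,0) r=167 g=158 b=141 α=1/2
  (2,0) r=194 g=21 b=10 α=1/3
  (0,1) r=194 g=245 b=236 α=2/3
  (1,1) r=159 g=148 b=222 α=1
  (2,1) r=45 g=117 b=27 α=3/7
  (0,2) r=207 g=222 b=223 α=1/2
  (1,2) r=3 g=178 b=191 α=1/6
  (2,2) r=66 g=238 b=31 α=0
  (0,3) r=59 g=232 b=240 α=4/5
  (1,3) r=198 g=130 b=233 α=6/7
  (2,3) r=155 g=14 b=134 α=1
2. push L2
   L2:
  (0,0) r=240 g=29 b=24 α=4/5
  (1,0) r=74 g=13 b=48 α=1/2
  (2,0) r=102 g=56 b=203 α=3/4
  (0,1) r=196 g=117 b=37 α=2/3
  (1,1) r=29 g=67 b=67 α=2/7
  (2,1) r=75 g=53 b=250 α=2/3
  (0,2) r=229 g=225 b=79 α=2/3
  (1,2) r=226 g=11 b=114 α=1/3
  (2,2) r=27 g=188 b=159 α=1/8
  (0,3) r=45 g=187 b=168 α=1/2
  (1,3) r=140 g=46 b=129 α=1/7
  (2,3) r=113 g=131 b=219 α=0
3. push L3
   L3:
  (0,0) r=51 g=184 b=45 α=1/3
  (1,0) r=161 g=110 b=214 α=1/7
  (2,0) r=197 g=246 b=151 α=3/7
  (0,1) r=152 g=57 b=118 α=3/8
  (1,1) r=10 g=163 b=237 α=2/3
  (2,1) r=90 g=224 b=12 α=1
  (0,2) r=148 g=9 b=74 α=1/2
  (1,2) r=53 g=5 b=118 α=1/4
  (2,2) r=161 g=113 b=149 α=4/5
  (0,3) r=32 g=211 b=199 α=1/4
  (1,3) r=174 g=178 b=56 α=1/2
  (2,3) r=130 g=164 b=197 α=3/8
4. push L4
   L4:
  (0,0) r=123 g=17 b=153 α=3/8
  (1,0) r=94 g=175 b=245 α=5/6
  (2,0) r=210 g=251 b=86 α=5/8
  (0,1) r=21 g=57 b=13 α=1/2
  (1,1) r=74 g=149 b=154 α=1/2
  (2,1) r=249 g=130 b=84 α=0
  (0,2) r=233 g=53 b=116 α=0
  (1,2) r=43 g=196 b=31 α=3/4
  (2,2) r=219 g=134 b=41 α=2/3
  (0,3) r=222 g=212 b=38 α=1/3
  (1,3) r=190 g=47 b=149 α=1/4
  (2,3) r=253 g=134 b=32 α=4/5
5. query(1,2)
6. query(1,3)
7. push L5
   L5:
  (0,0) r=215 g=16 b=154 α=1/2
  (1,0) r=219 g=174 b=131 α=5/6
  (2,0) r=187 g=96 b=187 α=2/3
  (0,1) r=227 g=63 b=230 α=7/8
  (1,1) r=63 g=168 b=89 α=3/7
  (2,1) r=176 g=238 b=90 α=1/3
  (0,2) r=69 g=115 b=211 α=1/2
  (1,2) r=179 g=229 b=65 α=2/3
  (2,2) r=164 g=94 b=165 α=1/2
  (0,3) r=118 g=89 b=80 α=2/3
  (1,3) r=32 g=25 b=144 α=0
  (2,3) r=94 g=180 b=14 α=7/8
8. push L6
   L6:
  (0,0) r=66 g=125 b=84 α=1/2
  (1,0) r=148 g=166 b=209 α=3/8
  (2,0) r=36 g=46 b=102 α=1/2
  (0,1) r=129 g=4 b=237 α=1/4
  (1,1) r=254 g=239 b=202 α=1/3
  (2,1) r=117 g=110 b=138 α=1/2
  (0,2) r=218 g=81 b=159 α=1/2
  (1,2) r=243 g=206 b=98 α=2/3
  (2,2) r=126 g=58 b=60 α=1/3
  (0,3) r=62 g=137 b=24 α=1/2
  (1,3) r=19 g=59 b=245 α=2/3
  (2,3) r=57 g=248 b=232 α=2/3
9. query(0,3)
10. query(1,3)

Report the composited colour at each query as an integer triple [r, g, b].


(1,2) stack=L1,L2,L3,L4; from [0,0,0]:
+L1 (α=1/6) → [1/2, 89/3, 191/6]
+L2 (α=1/3) → [227/3, 211/9, 533/9]
+L3 (α=1/4) → [70, 113/6, 887/12]
+L4 (α=3/4) → [199/4, 3641/24, 2003/48]
→ [50, 152, 42]

(1,3) stack=L1,L2,L3,L4; from [0,0,0]:
+L1 (α=6/7) → [1188/7, 780/7, 1398/7]
+L2 (α=1/7) → [8108/49, 5002/49, 9291/49]
+L3 (α=1/2) → [8317/49, 6862/49, 12035/98]
+L4 (α=1/4) → [34261/196, 22889/196, 50707/392]
rounded: [175, 117, 129]

at x=0,y=3 over L1,L2,L3,L4,L5,L6:
+L1 (α=4/5) → [236/5, 928/5, 192]
+L2 (α=1/2) → [461/10, 1863/10, 180]
+L3 (α=1/4) → [1703/40, 7699/40, 739/4]
+L4 (α=1/3) → [6143/60, 11939/60, 815/6]
+L5 (α=2/3) → [20303/180, 22619/180, 1775/18]
+L6 (α=1/2) → [31463/360, 47279/360, 2207/36]
= [87, 131, 61]

query (1,3) [L1,L2,L3,L4,L5,L6] — begin 0,0,0
+L1 (α=6/7) → [1188/7, 780/7, 1398/7]
+L2 (α=1/7) → [8108/49, 5002/49, 9291/49]
+L3 (α=1/2) → [8317/49, 6862/49, 12035/98]
+L4 (α=1/4) → [34261/196, 22889/196, 50707/392]
+L5 (α=0) → [34261/196, 22889/196, 50707/392]
+L6 (α=2/3) → [13903/196, 15339/196, 80929/392]
rounded: [71, 78, 206]


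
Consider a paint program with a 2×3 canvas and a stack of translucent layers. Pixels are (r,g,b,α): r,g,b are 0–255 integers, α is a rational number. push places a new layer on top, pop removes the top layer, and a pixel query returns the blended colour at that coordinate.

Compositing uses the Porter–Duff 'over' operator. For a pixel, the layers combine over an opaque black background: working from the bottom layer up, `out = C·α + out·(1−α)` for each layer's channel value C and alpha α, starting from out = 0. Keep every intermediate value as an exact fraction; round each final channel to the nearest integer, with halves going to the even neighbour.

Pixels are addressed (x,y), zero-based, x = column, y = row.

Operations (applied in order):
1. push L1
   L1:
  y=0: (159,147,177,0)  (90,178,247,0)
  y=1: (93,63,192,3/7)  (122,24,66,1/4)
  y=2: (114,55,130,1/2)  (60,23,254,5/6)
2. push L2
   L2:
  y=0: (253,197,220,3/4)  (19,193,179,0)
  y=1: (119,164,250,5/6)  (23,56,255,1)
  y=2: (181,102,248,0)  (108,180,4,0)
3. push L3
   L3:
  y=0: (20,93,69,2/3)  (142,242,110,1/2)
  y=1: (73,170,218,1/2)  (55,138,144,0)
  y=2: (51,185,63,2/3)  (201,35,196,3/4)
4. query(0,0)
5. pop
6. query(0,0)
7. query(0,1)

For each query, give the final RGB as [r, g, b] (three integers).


at x=0,y=0 over L1,L2,L3:
+L1 (α=0) → [0, 0, 0]
+L2 (α=3/4) → [759/4, 591/4, 165]
+L3 (α=2/3) → [919/12, 445/4, 101]
= [77, 111, 101]

at x=0,y=0 over L1,L2:
+L1 (α=0) → [0, 0, 0]
+L2 (α=3/4) → [759/4, 591/4, 165]
rounded: [190, 148, 165]

at x=0,y=1 over L1,L2:
L1 α=3/7: [279/7, 27, 576/7]
L2 α=5/6: [2222/21, 847/6, 4663/21]
→ [106, 141, 222]


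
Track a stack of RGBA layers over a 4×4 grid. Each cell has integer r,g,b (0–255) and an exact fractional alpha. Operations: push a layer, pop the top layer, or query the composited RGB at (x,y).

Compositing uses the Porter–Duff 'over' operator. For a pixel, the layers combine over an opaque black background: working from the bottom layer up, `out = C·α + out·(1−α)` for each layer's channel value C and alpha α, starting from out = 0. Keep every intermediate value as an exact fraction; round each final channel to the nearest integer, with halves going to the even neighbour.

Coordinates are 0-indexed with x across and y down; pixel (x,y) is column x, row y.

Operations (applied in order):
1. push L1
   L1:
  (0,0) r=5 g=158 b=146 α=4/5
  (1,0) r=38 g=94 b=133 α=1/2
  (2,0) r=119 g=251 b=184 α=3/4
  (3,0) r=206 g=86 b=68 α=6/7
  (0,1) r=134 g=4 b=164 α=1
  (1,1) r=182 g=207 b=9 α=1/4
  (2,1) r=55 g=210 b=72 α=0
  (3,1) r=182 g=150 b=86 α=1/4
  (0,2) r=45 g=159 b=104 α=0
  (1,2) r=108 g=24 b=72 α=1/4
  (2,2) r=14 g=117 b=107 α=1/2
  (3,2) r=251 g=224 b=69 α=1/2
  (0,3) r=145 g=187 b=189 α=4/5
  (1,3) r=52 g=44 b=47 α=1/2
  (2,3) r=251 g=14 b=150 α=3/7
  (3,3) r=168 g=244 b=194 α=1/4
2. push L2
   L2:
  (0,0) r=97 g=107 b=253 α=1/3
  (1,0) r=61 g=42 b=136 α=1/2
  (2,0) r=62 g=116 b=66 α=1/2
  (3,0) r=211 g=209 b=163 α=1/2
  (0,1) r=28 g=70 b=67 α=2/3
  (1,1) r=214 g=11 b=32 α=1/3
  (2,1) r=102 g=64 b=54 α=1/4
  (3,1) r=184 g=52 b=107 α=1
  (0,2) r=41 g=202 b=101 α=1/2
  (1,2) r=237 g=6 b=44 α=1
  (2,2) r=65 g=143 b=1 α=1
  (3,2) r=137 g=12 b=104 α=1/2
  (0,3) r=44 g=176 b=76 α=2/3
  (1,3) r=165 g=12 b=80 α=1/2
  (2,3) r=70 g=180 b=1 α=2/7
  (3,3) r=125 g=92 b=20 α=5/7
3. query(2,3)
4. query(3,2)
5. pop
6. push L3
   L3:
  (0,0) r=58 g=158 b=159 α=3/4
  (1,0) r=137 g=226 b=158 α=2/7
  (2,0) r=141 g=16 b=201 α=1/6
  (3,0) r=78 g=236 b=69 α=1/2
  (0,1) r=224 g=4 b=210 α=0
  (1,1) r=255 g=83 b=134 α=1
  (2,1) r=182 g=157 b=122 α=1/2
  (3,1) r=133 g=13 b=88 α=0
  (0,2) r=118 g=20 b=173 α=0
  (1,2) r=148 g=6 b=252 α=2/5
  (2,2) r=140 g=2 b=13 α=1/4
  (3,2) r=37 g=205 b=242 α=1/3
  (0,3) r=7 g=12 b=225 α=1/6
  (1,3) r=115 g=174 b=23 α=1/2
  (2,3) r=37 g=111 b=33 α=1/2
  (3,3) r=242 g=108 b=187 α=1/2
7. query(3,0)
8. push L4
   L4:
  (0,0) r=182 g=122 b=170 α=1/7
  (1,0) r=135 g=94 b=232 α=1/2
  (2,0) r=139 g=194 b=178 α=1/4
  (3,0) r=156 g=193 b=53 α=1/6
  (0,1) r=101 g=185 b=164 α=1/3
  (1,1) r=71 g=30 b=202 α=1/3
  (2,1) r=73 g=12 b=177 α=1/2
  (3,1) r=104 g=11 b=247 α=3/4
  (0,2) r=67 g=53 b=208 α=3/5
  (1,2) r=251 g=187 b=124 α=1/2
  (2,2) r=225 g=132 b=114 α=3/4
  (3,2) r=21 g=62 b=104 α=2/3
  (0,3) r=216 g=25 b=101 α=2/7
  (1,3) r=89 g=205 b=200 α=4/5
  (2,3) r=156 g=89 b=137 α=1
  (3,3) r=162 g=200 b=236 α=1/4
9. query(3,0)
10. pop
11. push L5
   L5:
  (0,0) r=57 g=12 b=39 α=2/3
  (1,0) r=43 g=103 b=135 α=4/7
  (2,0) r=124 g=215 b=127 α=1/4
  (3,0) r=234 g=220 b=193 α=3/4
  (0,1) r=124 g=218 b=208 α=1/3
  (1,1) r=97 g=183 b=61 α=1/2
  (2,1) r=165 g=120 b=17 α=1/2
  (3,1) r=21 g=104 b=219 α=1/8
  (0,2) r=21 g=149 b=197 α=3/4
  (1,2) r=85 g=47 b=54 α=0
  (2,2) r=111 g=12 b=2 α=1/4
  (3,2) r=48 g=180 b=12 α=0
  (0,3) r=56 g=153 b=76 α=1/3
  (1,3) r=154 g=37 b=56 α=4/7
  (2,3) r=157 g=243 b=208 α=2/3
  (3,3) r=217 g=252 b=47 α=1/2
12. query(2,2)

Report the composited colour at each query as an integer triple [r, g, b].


at x=2,y=3 over L1,L2:
L1 α=3/7: [753/7, 6, 450/7]
L2 α=2/7: [4745/49, 390/7, 2264/49]
= [97, 56, 46]

at x=3,y=2 over L1,L2:
+L1 (α=1/2) → [251/2, 112, 69/2]
+L2 (α=1/2) → [525/4, 62, 277/4]
rounded: [131, 62, 69]

(3,0) stack=L1,L3; from [0,0,0]:
after L1 α=6/7: [1236/7, 516/7, 408/7]
after L3 α=1/2: [891/7, 1084/7, 891/14]
rounded: [127, 155, 64]

at x=3,y=0 over L1,L3,L4:
L1 α=6/7: [1236/7, 516/7, 408/7]
L3 α=1/2: [891/7, 1084/7, 891/14]
L4 α=1/6: [1849/14, 2257/14, 5197/84]
rounded: [132, 161, 62]

(2,2) stack=L1,L3,L5; from [0,0,0]:
L1 α=1/2: [7, 117/2, 107/2]
L3 α=1/4: [161/4, 355/8, 347/8]
L5 α=1/4: [927/16, 1161/32, 1057/32]
→ [58, 36, 33]


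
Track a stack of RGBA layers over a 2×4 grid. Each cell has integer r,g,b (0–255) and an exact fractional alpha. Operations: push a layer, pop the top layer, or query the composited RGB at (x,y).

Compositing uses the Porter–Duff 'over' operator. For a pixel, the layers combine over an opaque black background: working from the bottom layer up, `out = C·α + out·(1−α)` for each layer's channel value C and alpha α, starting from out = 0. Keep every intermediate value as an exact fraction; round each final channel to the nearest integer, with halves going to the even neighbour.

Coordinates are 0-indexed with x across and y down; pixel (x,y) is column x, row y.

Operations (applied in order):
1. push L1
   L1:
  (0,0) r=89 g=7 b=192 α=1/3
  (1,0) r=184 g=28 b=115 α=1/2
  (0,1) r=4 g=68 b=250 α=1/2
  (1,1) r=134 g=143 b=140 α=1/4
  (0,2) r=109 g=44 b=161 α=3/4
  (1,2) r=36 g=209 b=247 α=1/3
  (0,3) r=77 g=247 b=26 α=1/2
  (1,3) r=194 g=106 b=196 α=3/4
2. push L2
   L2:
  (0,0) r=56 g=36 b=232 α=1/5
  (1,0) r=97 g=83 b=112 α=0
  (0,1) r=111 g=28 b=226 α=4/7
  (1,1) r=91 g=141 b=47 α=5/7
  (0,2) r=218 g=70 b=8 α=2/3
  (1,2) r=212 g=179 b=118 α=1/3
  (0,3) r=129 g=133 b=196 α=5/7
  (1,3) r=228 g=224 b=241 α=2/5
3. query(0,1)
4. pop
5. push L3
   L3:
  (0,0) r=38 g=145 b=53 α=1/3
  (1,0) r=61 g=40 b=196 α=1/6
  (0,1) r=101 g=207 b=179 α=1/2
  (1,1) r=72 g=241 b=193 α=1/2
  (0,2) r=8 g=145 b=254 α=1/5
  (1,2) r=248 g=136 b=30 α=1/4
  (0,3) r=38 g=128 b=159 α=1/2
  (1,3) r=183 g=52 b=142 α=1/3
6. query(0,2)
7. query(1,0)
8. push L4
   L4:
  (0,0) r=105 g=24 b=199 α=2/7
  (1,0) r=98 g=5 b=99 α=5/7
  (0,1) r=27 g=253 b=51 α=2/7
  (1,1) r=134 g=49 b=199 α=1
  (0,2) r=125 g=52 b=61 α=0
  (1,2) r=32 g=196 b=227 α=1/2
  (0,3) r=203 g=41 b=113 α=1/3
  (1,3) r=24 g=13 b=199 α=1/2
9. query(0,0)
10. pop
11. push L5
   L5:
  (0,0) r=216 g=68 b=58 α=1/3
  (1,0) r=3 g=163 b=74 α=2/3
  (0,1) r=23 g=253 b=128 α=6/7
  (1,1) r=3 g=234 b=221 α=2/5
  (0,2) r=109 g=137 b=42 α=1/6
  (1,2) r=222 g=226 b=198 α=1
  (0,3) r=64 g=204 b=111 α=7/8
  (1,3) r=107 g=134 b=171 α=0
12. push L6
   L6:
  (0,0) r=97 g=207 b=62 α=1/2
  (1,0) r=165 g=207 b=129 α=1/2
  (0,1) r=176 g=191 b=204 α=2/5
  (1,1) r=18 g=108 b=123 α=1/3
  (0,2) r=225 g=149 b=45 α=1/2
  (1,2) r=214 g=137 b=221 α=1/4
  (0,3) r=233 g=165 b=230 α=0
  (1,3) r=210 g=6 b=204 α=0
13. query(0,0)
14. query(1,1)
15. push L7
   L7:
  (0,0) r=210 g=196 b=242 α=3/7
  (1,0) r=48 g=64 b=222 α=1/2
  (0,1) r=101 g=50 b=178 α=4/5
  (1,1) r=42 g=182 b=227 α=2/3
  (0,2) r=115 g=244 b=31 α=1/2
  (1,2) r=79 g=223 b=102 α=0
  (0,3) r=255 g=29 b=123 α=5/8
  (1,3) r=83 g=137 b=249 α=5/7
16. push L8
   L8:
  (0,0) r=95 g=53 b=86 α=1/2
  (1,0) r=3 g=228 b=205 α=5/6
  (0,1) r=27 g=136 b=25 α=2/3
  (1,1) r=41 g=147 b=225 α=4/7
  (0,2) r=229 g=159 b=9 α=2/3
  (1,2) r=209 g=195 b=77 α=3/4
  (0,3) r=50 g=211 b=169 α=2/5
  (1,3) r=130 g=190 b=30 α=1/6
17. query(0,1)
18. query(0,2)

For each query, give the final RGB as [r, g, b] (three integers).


at x=0,y=1 over L1,L2:
L1 α=1/2: [2, 34, 125]
L2 α=4/7: [450/7, 214/7, 1279/7]
rounded: [64, 31, 183]

query (0,2) [L1,L3] — begin 0,0,0
+L1 (α=3/4) → [327/4, 33, 483/4]
+L3 (α=1/5) → [67, 277/5, 737/5]
= [67, 55, 147]

(1,0) stack=L1,L3; from [0,0,0]:
L1 α=1/2: [92, 14, 115/2]
L3 α=1/6: [521/6, 55/3, 967/12]
→ [87, 18, 81]

at x=0,y=0 over L1,L3,L4:
L1 α=1/3: [89/3, 7/3, 64]
L3 α=1/3: [292/9, 449/9, 181/3]
L4 α=2/7: [3350/63, 2677/63, 2099/21]
= [53, 42, 100]

query (0,0) [L1,L3,L5,L6] — begin 0,0,0
L1 α=1/3: [89/3, 7/3, 64]
L3 α=1/3: [292/9, 449/9, 181/3]
L5 α=1/3: [2528/27, 1510/27, 536/9]
L6 α=1/2: [5147/54, 7099/54, 547/9]
→ [95, 131, 61]

(1,1) stack=L1,L3,L5,L6; from [0,0,0]:
after L1 α=1/4: [67/2, 143/4, 35]
after L3 α=1/2: [211/4, 1107/8, 114]
after L5 α=2/5: [657/20, 1413/8, 784/5]
after L6 α=1/3: [279/10, 615/4, 2183/15]
rounded: [28, 154, 146]

at x=0,y=1 over L1,L3,L5,L6,L7,L8:
+L1 (α=1/2) → [2, 34, 125]
+L3 (α=1/2) → [103/2, 241/2, 152]
+L5 (α=6/7) → [379/14, 3277/14, 920/7]
+L6 (α=2/5) → [1213/14, 15179/70, 5616/35]
+L7 (α=4/5) → [6869/70, 29179/350, 30536/175]
+L8 (α=2/3) → [10649/210, 124379/1050, 39286/525]
= [51, 118, 75]

at x=0,y=2 over L1,L3,L5,L6,L7,L8:
after L1 α=3/4: [327/4, 33, 483/4]
after L3 α=1/5: [67, 277/5, 737/5]
after L5 α=1/6: [74, 69, 779/6]
after L6 α=1/2: [299/2, 109, 1049/12]
after L7 α=1/2: [529/4, 353/2, 1421/24]
after L8 α=2/3: [787/4, 989/6, 1853/72]
= [197, 165, 26]


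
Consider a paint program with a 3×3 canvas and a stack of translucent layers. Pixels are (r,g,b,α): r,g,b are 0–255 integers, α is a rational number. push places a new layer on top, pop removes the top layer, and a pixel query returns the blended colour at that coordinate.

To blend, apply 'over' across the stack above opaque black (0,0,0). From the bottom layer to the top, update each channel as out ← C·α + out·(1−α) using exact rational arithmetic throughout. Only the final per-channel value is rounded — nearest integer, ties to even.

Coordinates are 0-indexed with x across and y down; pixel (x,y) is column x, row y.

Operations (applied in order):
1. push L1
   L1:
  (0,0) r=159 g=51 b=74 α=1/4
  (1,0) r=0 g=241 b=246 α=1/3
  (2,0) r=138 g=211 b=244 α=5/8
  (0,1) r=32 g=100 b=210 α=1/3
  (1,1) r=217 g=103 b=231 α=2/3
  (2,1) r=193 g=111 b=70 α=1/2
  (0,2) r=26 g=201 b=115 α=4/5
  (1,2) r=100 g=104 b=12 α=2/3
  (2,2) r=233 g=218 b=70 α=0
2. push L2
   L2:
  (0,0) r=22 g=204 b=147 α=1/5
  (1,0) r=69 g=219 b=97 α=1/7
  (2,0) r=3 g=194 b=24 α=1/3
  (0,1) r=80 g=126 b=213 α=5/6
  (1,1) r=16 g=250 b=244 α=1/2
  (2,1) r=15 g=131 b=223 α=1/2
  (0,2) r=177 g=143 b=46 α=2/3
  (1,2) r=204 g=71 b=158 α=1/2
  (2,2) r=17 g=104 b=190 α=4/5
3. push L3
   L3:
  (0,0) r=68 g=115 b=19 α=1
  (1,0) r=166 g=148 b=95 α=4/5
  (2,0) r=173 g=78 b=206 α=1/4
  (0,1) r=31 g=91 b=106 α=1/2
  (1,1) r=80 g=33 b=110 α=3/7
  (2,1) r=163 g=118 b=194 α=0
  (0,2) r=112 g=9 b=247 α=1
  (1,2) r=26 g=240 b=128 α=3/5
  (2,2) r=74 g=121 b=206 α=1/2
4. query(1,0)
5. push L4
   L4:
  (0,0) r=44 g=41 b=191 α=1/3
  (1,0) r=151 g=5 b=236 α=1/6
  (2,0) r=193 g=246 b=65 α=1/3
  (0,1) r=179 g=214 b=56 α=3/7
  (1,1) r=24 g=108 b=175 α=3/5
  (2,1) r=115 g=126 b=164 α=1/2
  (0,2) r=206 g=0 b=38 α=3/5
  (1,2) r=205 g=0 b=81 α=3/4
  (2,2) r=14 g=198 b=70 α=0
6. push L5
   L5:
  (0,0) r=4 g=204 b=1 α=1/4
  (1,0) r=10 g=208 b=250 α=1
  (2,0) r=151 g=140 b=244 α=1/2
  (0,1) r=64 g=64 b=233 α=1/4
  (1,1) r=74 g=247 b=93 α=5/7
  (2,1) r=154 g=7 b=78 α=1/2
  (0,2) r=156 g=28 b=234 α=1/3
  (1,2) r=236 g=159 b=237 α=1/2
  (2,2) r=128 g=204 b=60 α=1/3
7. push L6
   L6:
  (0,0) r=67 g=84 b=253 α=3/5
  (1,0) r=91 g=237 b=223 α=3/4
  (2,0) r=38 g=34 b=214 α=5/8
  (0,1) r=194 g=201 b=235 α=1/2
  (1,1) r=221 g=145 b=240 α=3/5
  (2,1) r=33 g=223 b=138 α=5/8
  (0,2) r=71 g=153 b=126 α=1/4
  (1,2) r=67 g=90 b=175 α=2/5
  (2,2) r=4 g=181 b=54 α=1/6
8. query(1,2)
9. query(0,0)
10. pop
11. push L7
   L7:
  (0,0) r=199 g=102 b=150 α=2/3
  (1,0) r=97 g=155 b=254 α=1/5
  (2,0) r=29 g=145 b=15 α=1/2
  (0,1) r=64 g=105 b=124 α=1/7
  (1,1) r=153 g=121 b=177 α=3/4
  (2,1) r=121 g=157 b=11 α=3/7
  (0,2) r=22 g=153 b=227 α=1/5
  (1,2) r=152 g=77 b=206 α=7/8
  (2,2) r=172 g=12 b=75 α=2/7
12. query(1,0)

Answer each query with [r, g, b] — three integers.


query (1,0) [L1,L2,L3] — begin 0,0,0
+L1 (α=1/3) → [0, 241/3, 82]
+L2 (α=1/7) → [69/7, 701/7, 589/7]
+L3 (α=4/5) → [4717/35, 969/7, 3249/35]
→ [135, 138, 93]

at x=1,y=2 over L1,L2,L3,L4,L5,L6:
+L1 (α=2/3) → [200/3, 208/3, 8]
+L2 (α=1/2) → [406/3, 421/6, 83]
+L3 (α=3/5) → [1046/15, 2581/15, 110]
+L4 (α=3/4) → [10271/60, 2581/60, 353/4]
+L5 (α=1/2) → [24431/120, 12121/120, 1301/8]
+L6 (α=2/5) → [29791/200, 19321/200, 6703/40]
rounded: [149, 97, 168]

query (0,0) [L1,L2,L3,L4,L5,L6] — begin 0,0,0
L1 α=1/4: [159/4, 51/4, 37/2]
L2 α=1/5: [181/5, 51, 221/5]
L3 α=1: [68, 115, 19]
L4 α=1/3: [60, 271/3, 229/3]
L5 α=1/4: [46, 475/4, 115/2]
L6 α=3/5: [293/5, 979/10, 874/5]
rounded: [59, 98, 175]

(1,0) stack=L1,L2,L3,L4,L5,L7; from [0,0,0]:
+L1 (α=1/3) → [0, 241/3, 82]
+L2 (α=1/7) → [69/7, 701/7, 589/7]
+L3 (α=4/5) → [4717/35, 969/7, 3249/35]
+L4 (α=1/6) → [2887/21, 2440/21, 4901/42]
+L5 (α=1) → [10, 208, 250]
+L7 (α=1/5) → [137/5, 987/5, 1254/5]
rounded: [27, 197, 251]
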